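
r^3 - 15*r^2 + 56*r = r*(r - 8)*(r - 7)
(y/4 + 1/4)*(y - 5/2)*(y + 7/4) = y^3/4 + y^2/16 - 41*y/32 - 35/32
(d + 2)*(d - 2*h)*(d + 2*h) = d^3 + 2*d^2 - 4*d*h^2 - 8*h^2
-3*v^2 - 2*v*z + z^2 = (-3*v + z)*(v + z)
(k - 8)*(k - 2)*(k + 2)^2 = k^4 - 6*k^3 - 20*k^2 + 24*k + 64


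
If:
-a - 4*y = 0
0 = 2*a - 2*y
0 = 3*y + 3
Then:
No Solution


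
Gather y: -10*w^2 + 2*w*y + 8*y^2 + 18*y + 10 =-10*w^2 + 8*y^2 + y*(2*w + 18) + 10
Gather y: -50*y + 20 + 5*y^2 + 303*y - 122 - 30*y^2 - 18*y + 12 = -25*y^2 + 235*y - 90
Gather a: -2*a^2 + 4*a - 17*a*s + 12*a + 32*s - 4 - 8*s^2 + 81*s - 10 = -2*a^2 + a*(16 - 17*s) - 8*s^2 + 113*s - 14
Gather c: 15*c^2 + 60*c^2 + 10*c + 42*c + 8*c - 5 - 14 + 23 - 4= 75*c^2 + 60*c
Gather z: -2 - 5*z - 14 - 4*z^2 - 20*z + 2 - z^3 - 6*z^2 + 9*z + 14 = -z^3 - 10*z^2 - 16*z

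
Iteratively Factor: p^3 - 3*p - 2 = (p + 1)*(p^2 - p - 2) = (p - 2)*(p + 1)*(p + 1)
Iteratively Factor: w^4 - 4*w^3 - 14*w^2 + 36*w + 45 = (w - 3)*(w^3 - w^2 - 17*w - 15) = (w - 5)*(w - 3)*(w^2 + 4*w + 3) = (w - 5)*(w - 3)*(w + 3)*(w + 1)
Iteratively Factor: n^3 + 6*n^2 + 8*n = (n + 2)*(n^2 + 4*n) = (n + 2)*(n + 4)*(n)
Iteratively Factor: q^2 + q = (q + 1)*(q)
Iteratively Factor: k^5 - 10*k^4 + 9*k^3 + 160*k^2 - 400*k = (k - 5)*(k^4 - 5*k^3 - 16*k^2 + 80*k) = (k - 5)*(k + 4)*(k^3 - 9*k^2 + 20*k) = (k - 5)*(k - 4)*(k + 4)*(k^2 - 5*k) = k*(k - 5)*(k - 4)*(k + 4)*(k - 5)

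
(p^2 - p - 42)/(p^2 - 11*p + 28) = (p + 6)/(p - 4)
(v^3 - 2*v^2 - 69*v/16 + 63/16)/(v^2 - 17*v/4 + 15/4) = (16*v^2 + 16*v - 21)/(4*(4*v - 5))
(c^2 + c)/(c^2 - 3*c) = (c + 1)/(c - 3)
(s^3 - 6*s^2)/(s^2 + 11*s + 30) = s^2*(s - 6)/(s^2 + 11*s + 30)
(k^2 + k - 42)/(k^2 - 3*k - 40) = (-k^2 - k + 42)/(-k^2 + 3*k + 40)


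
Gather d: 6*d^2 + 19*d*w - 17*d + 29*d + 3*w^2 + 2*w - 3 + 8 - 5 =6*d^2 + d*(19*w + 12) + 3*w^2 + 2*w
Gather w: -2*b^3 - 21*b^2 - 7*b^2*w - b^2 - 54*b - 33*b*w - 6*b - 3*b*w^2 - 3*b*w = -2*b^3 - 22*b^2 - 3*b*w^2 - 60*b + w*(-7*b^2 - 36*b)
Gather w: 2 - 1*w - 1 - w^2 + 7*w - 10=-w^2 + 6*w - 9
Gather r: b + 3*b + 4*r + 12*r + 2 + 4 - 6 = 4*b + 16*r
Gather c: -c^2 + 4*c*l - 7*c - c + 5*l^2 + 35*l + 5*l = -c^2 + c*(4*l - 8) + 5*l^2 + 40*l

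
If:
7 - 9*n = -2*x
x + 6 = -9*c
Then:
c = -x/9 - 2/3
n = 2*x/9 + 7/9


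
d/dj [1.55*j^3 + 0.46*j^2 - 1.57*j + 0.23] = 4.65*j^2 + 0.92*j - 1.57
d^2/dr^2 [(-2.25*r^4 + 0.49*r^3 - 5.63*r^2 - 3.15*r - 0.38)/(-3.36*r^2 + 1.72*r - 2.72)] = (50.8032*r^6 - 78.0192*r^5 + 163.3176*r^4 - 26.1669440000001*r^3 - 69.470592*r^2 - 207.658752*r + 108.082496)/(37.933056*r^6 - 58.254336*r^5 + 121.943808*r^4 - 99.404992*r^3 + 98.716416*r^2 - 38.175744*r + 20.123648)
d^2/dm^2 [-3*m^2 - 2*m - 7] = -6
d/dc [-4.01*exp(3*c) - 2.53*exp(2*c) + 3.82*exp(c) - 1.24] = (-12.03*exp(2*c) - 5.06*exp(c) + 3.82)*exp(c)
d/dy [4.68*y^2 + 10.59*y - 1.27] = 9.36*y + 10.59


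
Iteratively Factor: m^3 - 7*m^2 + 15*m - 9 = (m - 1)*(m^2 - 6*m + 9) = (m - 3)*(m - 1)*(m - 3)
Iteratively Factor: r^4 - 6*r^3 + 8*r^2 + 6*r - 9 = (r - 1)*(r^3 - 5*r^2 + 3*r + 9) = (r - 3)*(r - 1)*(r^2 - 2*r - 3) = (r - 3)^2*(r - 1)*(r + 1)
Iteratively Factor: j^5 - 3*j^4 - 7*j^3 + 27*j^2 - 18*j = (j - 1)*(j^4 - 2*j^3 - 9*j^2 + 18*j) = (j - 2)*(j - 1)*(j^3 - 9*j) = (j - 3)*(j - 2)*(j - 1)*(j^2 + 3*j) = j*(j - 3)*(j - 2)*(j - 1)*(j + 3)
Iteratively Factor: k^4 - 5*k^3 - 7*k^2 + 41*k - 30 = (k - 1)*(k^3 - 4*k^2 - 11*k + 30) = (k - 2)*(k - 1)*(k^2 - 2*k - 15) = (k - 2)*(k - 1)*(k + 3)*(k - 5)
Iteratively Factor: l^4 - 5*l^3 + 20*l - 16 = (l + 2)*(l^3 - 7*l^2 + 14*l - 8) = (l - 1)*(l + 2)*(l^2 - 6*l + 8) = (l - 4)*(l - 1)*(l + 2)*(l - 2)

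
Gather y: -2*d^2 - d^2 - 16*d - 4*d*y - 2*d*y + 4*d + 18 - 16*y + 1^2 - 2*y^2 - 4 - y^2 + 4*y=-3*d^2 - 12*d - 3*y^2 + y*(-6*d - 12) + 15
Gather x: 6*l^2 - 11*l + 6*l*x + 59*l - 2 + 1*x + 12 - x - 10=6*l^2 + 6*l*x + 48*l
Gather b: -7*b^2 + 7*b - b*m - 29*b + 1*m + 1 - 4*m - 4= -7*b^2 + b*(-m - 22) - 3*m - 3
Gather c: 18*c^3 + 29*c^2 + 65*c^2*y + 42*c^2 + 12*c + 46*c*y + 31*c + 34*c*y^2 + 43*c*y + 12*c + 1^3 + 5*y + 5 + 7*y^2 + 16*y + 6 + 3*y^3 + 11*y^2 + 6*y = 18*c^3 + c^2*(65*y + 71) + c*(34*y^2 + 89*y + 55) + 3*y^3 + 18*y^2 + 27*y + 12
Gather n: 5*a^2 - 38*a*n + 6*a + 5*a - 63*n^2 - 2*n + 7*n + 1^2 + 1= 5*a^2 + 11*a - 63*n^2 + n*(5 - 38*a) + 2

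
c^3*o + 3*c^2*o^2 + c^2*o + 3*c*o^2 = c*(c + 3*o)*(c*o + o)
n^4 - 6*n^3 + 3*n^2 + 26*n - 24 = (n - 4)*(n - 3)*(n - 1)*(n + 2)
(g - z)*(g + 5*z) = g^2 + 4*g*z - 5*z^2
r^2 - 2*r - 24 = (r - 6)*(r + 4)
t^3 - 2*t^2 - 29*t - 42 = (t - 7)*(t + 2)*(t + 3)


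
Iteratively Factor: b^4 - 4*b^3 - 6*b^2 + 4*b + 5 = (b + 1)*(b^3 - 5*b^2 - b + 5) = (b - 5)*(b + 1)*(b^2 - 1) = (b - 5)*(b + 1)^2*(b - 1)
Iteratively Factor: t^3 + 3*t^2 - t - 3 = (t + 1)*(t^2 + 2*t - 3) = (t + 1)*(t + 3)*(t - 1)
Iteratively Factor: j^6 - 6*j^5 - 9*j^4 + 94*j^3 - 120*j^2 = (j)*(j^5 - 6*j^4 - 9*j^3 + 94*j^2 - 120*j) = j*(j - 3)*(j^4 - 3*j^3 - 18*j^2 + 40*j) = j*(j - 5)*(j - 3)*(j^3 + 2*j^2 - 8*j) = j*(j - 5)*(j - 3)*(j - 2)*(j^2 + 4*j) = j^2*(j - 5)*(j - 3)*(j - 2)*(j + 4)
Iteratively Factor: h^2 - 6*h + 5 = (h - 5)*(h - 1)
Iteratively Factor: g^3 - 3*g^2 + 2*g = (g)*(g^2 - 3*g + 2) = g*(g - 1)*(g - 2)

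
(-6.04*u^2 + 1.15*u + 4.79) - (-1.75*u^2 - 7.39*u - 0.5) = -4.29*u^2 + 8.54*u + 5.29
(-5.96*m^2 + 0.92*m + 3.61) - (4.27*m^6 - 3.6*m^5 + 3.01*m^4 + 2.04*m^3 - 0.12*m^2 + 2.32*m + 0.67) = -4.27*m^6 + 3.6*m^5 - 3.01*m^4 - 2.04*m^3 - 5.84*m^2 - 1.4*m + 2.94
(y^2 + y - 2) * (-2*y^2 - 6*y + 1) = -2*y^4 - 8*y^3 - y^2 + 13*y - 2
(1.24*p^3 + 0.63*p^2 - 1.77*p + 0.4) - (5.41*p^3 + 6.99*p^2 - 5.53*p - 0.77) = -4.17*p^3 - 6.36*p^2 + 3.76*p + 1.17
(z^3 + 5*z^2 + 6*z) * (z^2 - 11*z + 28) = z^5 - 6*z^4 - 21*z^3 + 74*z^2 + 168*z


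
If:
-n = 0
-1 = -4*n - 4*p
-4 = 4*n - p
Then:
No Solution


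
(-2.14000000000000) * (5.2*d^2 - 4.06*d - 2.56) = -11.128*d^2 + 8.6884*d + 5.4784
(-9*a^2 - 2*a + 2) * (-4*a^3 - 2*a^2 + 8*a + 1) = 36*a^5 + 26*a^4 - 76*a^3 - 29*a^2 + 14*a + 2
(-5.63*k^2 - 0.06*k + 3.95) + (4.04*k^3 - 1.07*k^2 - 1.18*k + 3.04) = 4.04*k^3 - 6.7*k^2 - 1.24*k + 6.99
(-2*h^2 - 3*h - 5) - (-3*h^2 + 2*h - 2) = h^2 - 5*h - 3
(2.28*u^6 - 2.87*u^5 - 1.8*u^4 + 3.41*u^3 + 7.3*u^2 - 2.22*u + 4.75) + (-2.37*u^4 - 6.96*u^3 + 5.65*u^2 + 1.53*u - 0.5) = 2.28*u^6 - 2.87*u^5 - 4.17*u^4 - 3.55*u^3 + 12.95*u^2 - 0.69*u + 4.25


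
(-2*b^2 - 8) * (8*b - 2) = -16*b^3 + 4*b^2 - 64*b + 16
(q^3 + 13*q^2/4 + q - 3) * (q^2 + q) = q^5 + 17*q^4/4 + 17*q^3/4 - 2*q^2 - 3*q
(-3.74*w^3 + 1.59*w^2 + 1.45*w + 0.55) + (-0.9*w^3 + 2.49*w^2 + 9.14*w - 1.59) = -4.64*w^3 + 4.08*w^2 + 10.59*w - 1.04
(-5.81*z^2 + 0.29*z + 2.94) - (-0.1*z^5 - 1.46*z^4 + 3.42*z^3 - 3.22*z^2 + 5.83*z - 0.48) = 0.1*z^5 + 1.46*z^4 - 3.42*z^3 - 2.59*z^2 - 5.54*z + 3.42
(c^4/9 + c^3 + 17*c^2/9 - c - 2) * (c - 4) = c^5/9 + 5*c^4/9 - 19*c^3/9 - 77*c^2/9 + 2*c + 8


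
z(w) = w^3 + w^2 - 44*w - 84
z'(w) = 3*w^2 + 2*w - 44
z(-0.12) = -78.71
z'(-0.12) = -44.20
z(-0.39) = -66.75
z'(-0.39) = -44.32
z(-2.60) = 19.58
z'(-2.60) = -28.92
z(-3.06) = 31.35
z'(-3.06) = -22.03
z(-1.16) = -33.18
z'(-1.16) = -42.28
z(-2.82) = 25.61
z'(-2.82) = -25.78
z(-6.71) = -45.85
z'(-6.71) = 77.65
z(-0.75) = -50.86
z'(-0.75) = -43.81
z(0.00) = -84.00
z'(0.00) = -44.00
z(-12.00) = -1140.00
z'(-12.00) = 364.00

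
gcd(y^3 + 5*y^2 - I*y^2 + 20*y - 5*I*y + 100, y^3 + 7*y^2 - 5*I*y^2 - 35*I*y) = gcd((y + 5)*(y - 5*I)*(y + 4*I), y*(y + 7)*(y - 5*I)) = y - 5*I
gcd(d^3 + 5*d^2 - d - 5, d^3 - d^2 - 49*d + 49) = d - 1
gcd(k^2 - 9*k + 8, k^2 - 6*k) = 1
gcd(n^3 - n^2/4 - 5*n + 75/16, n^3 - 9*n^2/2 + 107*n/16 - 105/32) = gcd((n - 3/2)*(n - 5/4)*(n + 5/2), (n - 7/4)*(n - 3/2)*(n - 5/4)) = n^2 - 11*n/4 + 15/8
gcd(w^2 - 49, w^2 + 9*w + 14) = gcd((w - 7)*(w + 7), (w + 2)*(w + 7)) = w + 7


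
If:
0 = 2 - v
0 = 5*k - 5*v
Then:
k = 2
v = 2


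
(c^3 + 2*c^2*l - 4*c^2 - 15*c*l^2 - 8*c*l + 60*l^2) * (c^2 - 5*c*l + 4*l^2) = c^5 - 3*c^4*l - 4*c^4 - 21*c^3*l^2 + 12*c^3*l + 83*c^2*l^3 + 84*c^2*l^2 - 60*c*l^4 - 332*c*l^3 + 240*l^4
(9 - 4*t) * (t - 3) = -4*t^2 + 21*t - 27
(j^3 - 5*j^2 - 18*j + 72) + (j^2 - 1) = j^3 - 4*j^2 - 18*j + 71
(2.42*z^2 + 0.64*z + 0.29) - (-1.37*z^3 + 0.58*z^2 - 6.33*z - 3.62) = 1.37*z^3 + 1.84*z^2 + 6.97*z + 3.91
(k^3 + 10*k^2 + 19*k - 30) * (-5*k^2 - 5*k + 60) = -5*k^5 - 55*k^4 - 85*k^3 + 655*k^2 + 1290*k - 1800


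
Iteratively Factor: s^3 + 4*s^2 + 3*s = (s + 1)*(s^2 + 3*s) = (s + 1)*(s + 3)*(s)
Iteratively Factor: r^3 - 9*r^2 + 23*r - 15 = (r - 5)*(r^2 - 4*r + 3) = (r - 5)*(r - 3)*(r - 1)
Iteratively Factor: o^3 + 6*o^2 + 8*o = (o + 4)*(o^2 + 2*o) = o*(o + 4)*(o + 2)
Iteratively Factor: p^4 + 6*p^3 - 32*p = (p)*(p^3 + 6*p^2 - 32) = p*(p + 4)*(p^2 + 2*p - 8) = p*(p - 2)*(p + 4)*(p + 4)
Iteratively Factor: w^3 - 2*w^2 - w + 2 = (w + 1)*(w^2 - 3*w + 2) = (w - 1)*(w + 1)*(w - 2)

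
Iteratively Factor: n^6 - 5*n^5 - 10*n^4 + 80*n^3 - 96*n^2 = (n + 4)*(n^5 - 9*n^4 + 26*n^3 - 24*n^2) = n*(n + 4)*(n^4 - 9*n^3 + 26*n^2 - 24*n) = n*(n - 4)*(n + 4)*(n^3 - 5*n^2 + 6*n) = n*(n - 4)*(n - 2)*(n + 4)*(n^2 - 3*n) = n*(n - 4)*(n - 3)*(n - 2)*(n + 4)*(n)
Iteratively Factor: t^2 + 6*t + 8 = (t + 2)*(t + 4)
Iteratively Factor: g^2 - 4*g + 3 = (g - 1)*(g - 3)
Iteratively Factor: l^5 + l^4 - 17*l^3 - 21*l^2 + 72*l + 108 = (l + 3)*(l^4 - 2*l^3 - 11*l^2 + 12*l + 36) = (l + 2)*(l + 3)*(l^3 - 4*l^2 - 3*l + 18) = (l - 3)*(l + 2)*(l + 3)*(l^2 - l - 6) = (l - 3)^2*(l + 2)*(l + 3)*(l + 2)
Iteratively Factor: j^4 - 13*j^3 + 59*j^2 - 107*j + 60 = (j - 3)*(j^3 - 10*j^2 + 29*j - 20) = (j - 5)*(j - 3)*(j^2 - 5*j + 4) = (j - 5)*(j - 4)*(j - 3)*(j - 1)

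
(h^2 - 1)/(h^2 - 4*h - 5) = (h - 1)/(h - 5)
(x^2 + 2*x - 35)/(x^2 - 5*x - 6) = (-x^2 - 2*x + 35)/(-x^2 + 5*x + 6)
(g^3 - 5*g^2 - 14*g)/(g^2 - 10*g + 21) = g*(g + 2)/(g - 3)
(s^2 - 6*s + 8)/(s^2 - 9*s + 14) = (s - 4)/(s - 7)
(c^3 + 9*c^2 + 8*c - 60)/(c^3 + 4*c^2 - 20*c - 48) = (c^2 + 3*c - 10)/(c^2 - 2*c - 8)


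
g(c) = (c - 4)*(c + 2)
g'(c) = 2*c - 2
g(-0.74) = -5.97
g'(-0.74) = -3.48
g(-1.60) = -2.24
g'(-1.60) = -5.20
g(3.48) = -2.85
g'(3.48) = 4.96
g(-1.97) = -0.18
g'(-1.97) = -5.94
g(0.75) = -8.94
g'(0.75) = -0.50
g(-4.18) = 17.83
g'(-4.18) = -10.36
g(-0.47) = -6.84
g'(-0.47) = -2.94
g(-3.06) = 7.48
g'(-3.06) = -8.12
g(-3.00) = 7.00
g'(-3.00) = -8.00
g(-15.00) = 247.00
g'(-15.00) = -32.00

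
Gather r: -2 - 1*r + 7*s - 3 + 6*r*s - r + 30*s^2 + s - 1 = r*(6*s - 2) + 30*s^2 + 8*s - 6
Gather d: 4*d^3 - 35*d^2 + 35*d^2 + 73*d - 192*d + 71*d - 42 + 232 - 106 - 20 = 4*d^3 - 48*d + 64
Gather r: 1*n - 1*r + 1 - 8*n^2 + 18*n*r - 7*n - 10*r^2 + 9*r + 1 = -8*n^2 - 6*n - 10*r^2 + r*(18*n + 8) + 2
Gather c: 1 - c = 1 - c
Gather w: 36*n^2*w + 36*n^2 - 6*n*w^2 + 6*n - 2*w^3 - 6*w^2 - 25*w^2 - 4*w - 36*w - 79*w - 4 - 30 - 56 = 36*n^2 + 6*n - 2*w^3 + w^2*(-6*n - 31) + w*(36*n^2 - 119) - 90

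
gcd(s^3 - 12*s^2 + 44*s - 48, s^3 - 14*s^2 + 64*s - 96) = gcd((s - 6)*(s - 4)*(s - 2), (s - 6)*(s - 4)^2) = s^2 - 10*s + 24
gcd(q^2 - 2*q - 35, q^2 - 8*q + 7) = q - 7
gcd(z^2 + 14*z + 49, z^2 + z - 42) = z + 7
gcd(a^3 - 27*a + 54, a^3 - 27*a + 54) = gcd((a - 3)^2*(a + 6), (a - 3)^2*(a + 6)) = a^3 - 27*a + 54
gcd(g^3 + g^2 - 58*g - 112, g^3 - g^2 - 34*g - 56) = g + 2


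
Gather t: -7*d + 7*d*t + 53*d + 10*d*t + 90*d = 17*d*t + 136*d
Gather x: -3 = -3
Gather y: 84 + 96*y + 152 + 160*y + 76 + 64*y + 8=320*y + 320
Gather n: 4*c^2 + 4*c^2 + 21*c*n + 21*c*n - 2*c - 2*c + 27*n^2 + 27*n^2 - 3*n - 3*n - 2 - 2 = 8*c^2 - 4*c + 54*n^2 + n*(42*c - 6) - 4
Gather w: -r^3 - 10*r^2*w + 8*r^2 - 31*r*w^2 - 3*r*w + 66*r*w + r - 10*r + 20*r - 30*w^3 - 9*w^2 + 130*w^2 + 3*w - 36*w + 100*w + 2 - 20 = -r^3 + 8*r^2 + 11*r - 30*w^3 + w^2*(121 - 31*r) + w*(-10*r^2 + 63*r + 67) - 18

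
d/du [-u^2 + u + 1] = 1 - 2*u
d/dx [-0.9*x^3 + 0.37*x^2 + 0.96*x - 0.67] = -2.7*x^2 + 0.74*x + 0.96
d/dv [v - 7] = 1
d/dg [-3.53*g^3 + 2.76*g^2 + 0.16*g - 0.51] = -10.59*g^2 + 5.52*g + 0.16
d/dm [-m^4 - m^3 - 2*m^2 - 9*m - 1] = -4*m^3 - 3*m^2 - 4*m - 9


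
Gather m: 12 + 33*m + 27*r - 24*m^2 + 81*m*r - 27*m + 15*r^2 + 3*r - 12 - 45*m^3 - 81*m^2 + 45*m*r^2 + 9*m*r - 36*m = -45*m^3 - 105*m^2 + m*(45*r^2 + 90*r - 30) + 15*r^2 + 30*r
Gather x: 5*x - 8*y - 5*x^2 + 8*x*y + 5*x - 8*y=-5*x^2 + x*(8*y + 10) - 16*y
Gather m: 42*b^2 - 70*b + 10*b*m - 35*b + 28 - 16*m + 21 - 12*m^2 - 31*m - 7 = 42*b^2 - 105*b - 12*m^2 + m*(10*b - 47) + 42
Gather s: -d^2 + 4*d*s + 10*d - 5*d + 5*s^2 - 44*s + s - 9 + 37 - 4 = -d^2 + 5*d + 5*s^2 + s*(4*d - 43) + 24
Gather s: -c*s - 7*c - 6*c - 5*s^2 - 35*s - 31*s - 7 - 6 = -13*c - 5*s^2 + s*(-c - 66) - 13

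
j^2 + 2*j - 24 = (j - 4)*(j + 6)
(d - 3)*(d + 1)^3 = d^4 - 6*d^2 - 8*d - 3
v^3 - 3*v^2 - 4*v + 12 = (v - 3)*(v - 2)*(v + 2)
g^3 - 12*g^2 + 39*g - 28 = (g - 7)*(g - 4)*(g - 1)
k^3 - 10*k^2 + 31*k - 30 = (k - 5)*(k - 3)*(k - 2)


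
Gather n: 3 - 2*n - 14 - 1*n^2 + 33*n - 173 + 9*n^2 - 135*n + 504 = 8*n^2 - 104*n + 320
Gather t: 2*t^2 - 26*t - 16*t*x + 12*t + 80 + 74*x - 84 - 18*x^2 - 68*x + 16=2*t^2 + t*(-16*x - 14) - 18*x^2 + 6*x + 12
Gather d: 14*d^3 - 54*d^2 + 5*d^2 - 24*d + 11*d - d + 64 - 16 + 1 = 14*d^3 - 49*d^2 - 14*d + 49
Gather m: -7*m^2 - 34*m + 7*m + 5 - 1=-7*m^2 - 27*m + 4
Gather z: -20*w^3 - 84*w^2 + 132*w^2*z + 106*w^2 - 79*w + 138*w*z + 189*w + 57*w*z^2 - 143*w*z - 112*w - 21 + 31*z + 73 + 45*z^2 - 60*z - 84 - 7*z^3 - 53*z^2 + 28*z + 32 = -20*w^3 + 22*w^2 - 2*w - 7*z^3 + z^2*(57*w - 8) + z*(132*w^2 - 5*w - 1)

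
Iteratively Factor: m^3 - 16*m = (m + 4)*(m^2 - 4*m) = m*(m + 4)*(m - 4)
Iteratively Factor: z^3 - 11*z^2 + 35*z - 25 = (z - 5)*(z^2 - 6*z + 5) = (z - 5)*(z - 1)*(z - 5)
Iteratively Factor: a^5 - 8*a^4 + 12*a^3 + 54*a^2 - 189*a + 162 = (a - 3)*(a^4 - 5*a^3 - 3*a^2 + 45*a - 54) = (a - 3)^2*(a^3 - 2*a^2 - 9*a + 18) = (a - 3)^2*(a - 2)*(a^2 - 9) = (a - 3)^3*(a - 2)*(a + 3)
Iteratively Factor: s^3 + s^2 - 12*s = (s - 3)*(s^2 + 4*s) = s*(s - 3)*(s + 4)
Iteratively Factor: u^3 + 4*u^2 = (u)*(u^2 + 4*u) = u^2*(u + 4)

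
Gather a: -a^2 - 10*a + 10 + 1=-a^2 - 10*a + 11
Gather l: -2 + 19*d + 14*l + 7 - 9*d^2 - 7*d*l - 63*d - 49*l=-9*d^2 - 44*d + l*(-7*d - 35) + 5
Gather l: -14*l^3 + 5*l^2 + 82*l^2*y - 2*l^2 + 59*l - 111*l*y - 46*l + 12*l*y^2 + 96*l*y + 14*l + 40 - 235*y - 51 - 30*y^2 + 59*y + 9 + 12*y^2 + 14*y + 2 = -14*l^3 + l^2*(82*y + 3) + l*(12*y^2 - 15*y + 27) - 18*y^2 - 162*y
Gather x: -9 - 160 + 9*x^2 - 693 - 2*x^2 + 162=7*x^2 - 700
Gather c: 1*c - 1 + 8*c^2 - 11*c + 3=8*c^2 - 10*c + 2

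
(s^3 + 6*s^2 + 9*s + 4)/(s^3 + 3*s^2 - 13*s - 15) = (s^2 + 5*s + 4)/(s^2 + 2*s - 15)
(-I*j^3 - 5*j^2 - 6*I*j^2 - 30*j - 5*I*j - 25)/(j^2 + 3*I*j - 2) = -(I*j^3 + j^2*(5 + 6*I) + 5*j*(6 + I) + 25)/(j^2 + 3*I*j - 2)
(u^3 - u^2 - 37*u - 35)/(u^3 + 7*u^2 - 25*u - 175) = (u^2 - 6*u - 7)/(u^2 + 2*u - 35)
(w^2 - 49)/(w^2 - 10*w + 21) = (w + 7)/(w - 3)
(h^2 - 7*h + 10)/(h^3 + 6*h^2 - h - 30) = (h - 5)/(h^2 + 8*h + 15)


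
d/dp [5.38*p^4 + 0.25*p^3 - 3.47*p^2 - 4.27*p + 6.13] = 21.52*p^3 + 0.75*p^2 - 6.94*p - 4.27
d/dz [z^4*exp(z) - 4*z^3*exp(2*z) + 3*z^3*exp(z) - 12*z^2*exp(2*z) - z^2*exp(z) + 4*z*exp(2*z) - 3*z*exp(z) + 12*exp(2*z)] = (z^4 - 8*z^3*exp(z) + 7*z^3 - 36*z^2*exp(z) + 8*z^2 - 16*z*exp(z) - 5*z + 28*exp(z) - 3)*exp(z)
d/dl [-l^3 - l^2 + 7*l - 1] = -3*l^2 - 2*l + 7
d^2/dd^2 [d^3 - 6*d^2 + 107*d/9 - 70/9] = 6*d - 12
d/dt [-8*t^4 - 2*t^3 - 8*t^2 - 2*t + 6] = -32*t^3 - 6*t^2 - 16*t - 2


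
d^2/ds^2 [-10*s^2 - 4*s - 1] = -20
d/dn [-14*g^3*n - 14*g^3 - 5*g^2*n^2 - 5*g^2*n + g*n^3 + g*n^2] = g*(-14*g^2 - 10*g*n - 5*g + 3*n^2 + 2*n)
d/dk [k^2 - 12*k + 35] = 2*k - 12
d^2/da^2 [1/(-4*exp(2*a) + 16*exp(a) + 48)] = (-(1 - exp(a))*(-exp(2*a) + 4*exp(a) + 12) + 2*(exp(a) - 2)^2*exp(a))*exp(a)/(-exp(2*a) + 4*exp(a) + 12)^3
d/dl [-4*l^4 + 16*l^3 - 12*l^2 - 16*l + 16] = -16*l^3 + 48*l^2 - 24*l - 16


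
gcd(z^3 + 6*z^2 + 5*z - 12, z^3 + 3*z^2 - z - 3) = z^2 + 2*z - 3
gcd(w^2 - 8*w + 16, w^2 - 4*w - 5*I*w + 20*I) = w - 4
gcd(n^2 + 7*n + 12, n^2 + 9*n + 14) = 1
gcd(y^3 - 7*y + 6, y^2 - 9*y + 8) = y - 1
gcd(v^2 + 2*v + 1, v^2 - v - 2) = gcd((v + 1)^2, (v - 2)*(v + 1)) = v + 1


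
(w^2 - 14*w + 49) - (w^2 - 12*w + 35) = 14 - 2*w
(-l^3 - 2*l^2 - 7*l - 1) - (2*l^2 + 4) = -l^3 - 4*l^2 - 7*l - 5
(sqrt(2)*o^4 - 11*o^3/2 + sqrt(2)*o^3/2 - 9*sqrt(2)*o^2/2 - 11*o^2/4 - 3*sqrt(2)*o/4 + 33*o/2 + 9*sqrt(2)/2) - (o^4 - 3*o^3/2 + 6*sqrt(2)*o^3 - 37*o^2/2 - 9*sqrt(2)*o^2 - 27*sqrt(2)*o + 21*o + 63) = -o^4 + sqrt(2)*o^4 - 11*sqrt(2)*o^3/2 - 4*o^3 + 9*sqrt(2)*o^2/2 + 63*o^2/4 - 9*o/2 + 105*sqrt(2)*o/4 - 63 + 9*sqrt(2)/2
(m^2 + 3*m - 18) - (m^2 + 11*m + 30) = -8*m - 48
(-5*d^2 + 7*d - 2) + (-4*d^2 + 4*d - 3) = -9*d^2 + 11*d - 5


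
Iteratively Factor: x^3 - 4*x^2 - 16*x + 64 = (x + 4)*(x^2 - 8*x + 16) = (x - 4)*(x + 4)*(x - 4)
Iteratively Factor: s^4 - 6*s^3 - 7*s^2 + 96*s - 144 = (s + 4)*(s^3 - 10*s^2 + 33*s - 36) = (s - 3)*(s + 4)*(s^2 - 7*s + 12) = (s - 4)*(s - 3)*(s + 4)*(s - 3)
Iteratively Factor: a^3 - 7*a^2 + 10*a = (a)*(a^2 - 7*a + 10) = a*(a - 2)*(a - 5)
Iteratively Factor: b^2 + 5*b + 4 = (b + 4)*(b + 1)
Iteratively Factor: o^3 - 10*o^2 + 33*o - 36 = (o - 3)*(o^2 - 7*o + 12) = (o - 4)*(o - 3)*(o - 3)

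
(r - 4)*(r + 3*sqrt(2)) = r^2 - 4*r + 3*sqrt(2)*r - 12*sqrt(2)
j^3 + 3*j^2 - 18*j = j*(j - 3)*(j + 6)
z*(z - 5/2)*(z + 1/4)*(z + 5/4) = z^4 - z^3 - 55*z^2/16 - 25*z/32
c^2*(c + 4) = c^3 + 4*c^2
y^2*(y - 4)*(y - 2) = y^4 - 6*y^3 + 8*y^2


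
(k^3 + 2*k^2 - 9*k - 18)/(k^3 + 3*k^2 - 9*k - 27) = (k + 2)/(k + 3)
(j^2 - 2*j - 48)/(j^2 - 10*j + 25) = (j^2 - 2*j - 48)/(j^2 - 10*j + 25)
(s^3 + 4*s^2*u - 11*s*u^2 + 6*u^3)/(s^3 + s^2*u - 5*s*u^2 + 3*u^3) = (s + 6*u)/(s + 3*u)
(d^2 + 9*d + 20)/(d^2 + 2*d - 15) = (d + 4)/(d - 3)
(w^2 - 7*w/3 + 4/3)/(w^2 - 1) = (w - 4/3)/(w + 1)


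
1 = 1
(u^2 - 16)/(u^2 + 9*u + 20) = (u - 4)/(u + 5)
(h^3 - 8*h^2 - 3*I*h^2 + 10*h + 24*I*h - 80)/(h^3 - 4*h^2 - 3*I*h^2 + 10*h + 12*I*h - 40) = (h - 8)/(h - 4)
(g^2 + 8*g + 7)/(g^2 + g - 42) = (g + 1)/(g - 6)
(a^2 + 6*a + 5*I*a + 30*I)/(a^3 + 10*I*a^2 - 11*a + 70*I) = (a + 6)/(a^2 + 5*I*a + 14)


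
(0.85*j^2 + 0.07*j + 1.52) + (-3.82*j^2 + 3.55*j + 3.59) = -2.97*j^2 + 3.62*j + 5.11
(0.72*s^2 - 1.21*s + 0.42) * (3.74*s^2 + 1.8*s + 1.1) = 2.6928*s^4 - 3.2294*s^3 + 0.1848*s^2 - 0.575*s + 0.462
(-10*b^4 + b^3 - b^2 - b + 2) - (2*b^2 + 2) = -10*b^4 + b^3 - 3*b^2 - b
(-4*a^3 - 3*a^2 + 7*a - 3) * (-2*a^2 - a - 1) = 8*a^5 + 10*a^4 - 7*a^3 + 2*a^2 - 4*a + 3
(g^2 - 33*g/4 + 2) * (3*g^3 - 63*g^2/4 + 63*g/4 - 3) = 3*g^5 - 81*g^4/2 + 2427*g^3/16 - 2631*g^2/16 + 225*g/4 - 6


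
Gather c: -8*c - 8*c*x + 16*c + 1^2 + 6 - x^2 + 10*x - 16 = c*(8 - 8*x) - x^2 + 10*x - 9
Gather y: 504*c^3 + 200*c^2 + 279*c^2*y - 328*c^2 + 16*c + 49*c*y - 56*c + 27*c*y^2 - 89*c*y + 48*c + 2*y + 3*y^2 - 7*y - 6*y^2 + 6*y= 504*c^3 - 128*c^2 + 8*c + y^2*(27*c - 3) + y*(279*c^2 - 40*c + 1)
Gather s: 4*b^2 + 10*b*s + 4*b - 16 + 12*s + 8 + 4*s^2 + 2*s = 4*b^2 + 4*b + 4*s^2 + s*(10*b + 14) - 8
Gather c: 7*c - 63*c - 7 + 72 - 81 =-56*c - 16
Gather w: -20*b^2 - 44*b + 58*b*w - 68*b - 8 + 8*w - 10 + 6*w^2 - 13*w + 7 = -20*b^2 - 112*b + 6*w^2 + w*(58*b - 5) - 11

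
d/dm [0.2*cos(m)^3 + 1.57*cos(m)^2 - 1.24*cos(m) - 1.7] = (-0.6*cos(m)^2 - 3.14*cos(m) + 1.24)*sin(m)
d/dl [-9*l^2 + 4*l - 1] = 4 - 18*l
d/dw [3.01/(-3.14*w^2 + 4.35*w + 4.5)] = (18.9028*w - 13.0935)/(-3.14*w^2 + 4.35*w + 4.5)^2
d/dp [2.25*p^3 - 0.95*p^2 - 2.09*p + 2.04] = 6.75*p^2 - 1.9*p - 2.09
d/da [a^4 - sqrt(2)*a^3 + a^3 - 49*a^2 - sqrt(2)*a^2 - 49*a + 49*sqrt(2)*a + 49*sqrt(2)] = 4*a^3 - 3*sqrt(2)*a^2 + 3*a^2 - 98*a - 2*sqrt(2)*a - 49 + 49*sqrt(2)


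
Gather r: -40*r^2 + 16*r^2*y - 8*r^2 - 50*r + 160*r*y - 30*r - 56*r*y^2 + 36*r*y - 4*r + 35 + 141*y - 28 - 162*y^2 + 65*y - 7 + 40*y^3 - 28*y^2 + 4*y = r^2*(16*y - 48) + r*(-56*y^2 + 196*y - 84) + 40*y^3 - 190*y^2 + 210*y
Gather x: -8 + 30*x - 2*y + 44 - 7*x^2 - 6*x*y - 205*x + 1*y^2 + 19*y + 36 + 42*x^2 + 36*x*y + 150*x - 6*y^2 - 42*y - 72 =35*x^2 + x*(30*y - 25) - 5*y^2 - 25*y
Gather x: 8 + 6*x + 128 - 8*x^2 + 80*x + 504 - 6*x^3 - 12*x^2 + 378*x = -6*x^3 - 20*x^2 + 464*x + 640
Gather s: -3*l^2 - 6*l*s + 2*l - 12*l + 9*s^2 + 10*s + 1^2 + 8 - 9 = -3*l^2 - 10*l + 9*s^2 + s*(10 - 6*l)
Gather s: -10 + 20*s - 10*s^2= -10*s^2 + 20*s - 10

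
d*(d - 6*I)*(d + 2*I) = d^3 - 4*I*d^2 + 12*d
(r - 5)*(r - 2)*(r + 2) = r^3 - 5*r^2 - 4*r + 20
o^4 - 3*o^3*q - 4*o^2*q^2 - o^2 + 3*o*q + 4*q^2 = (o - 1)*(o + 1)*(o - 4*q)*(o + q)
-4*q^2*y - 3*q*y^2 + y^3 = y*(-4*q + y)*(q + y)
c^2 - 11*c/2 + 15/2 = (c - 3)*(c - 5/2)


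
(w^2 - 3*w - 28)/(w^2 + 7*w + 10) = (w^2 - 3*w - 28)/(w^2 + 7*w + 10)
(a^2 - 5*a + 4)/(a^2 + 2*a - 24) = (a - 1)/(a + 6)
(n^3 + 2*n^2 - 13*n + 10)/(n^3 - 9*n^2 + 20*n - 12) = (n + 5)/(n - 6)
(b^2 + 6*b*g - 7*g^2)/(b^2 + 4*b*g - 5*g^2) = (b + 7*g)/(b + 5*g)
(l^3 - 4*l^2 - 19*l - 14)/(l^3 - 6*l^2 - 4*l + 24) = (l^2 - 6*l - 7)/(l^2 - 8*l + 12)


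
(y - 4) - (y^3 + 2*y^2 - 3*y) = -y^3 - 2*y^2 + 4*y - 4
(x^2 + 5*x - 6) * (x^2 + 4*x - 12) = x^4 + 9*x^3 + 2*x^2 - 84*x + 72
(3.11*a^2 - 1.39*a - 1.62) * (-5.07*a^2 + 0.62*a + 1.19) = -15.7677*a^4 + 8.9755*a^3 + 11.0525*a^2 - 2.6585*a - 1.9278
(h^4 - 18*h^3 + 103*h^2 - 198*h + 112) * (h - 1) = h^5 - 19*h^4 + 121*h^3 - 301*h^2 + 310*h - 112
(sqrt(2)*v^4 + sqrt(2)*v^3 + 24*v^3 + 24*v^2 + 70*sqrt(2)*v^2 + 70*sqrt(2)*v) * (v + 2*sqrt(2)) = sqrt(2)*v^5 + sqrt(2)*v^4 + 28*v^4 + 28*v^3 + 118*sqrt(2)*v^3 + 118*sqrt(2)*v^2 + 280*v^2 + 280*v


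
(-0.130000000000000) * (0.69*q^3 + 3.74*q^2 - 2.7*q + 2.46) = -0.0897*q^3 - 0.4862*q^2 + 0.351*q - 0.3198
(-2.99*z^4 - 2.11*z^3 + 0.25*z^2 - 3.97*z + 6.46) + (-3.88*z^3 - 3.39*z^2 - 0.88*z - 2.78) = -2.99*z^4 - 5.99*z^3 - 3.14*z^2 - 4.85*z + 3.68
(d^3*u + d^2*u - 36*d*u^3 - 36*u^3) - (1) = d^3*u + d^2*u - 36*d*u^3 - 36*u^3 - 1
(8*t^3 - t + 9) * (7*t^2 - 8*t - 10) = 56*t^5 - 64*t^4 - 87*t^3 + 71*t^2 - 62*t - 90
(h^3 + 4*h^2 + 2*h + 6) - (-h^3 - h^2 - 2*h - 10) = 2*h^3 + 5*h^2 + 4*h + 16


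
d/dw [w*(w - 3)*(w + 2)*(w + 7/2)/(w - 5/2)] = (12*w^4 - 20*w^3 - 113*w^2 + 190*w + 210)/(4*w^2 - 20*w + 25)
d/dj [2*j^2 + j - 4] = 4*j + 1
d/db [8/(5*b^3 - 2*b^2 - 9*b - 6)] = 8*(-15*b^2 + 4*b + 9)/(-5*b^3 + 2*b^2 + 9*b + 6)^2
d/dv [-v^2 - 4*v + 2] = -2*v - 4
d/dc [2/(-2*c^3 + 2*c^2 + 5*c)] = 2*(6*c^2 - 4*c - 5)/(c^2*(-2*c^2 + 2*c + 5)^2)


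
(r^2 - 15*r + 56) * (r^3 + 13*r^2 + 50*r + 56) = r^5 - 2*r^4 - 89*r^3 + 34*r^2 + 1960*r + 3136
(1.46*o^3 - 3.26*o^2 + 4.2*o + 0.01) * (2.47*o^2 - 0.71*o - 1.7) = 3.6062*o^5 - 9.0888*o^4 + 10.2066*o^3 + 2.5847*o^2 - 7.1471*o - 0.017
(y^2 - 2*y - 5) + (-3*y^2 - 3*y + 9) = -2*y^2 - 5*y + 4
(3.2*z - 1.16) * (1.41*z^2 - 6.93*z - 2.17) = 4.512*z^3 - 23.8116*z^2 + 1.0948*z + 2.5172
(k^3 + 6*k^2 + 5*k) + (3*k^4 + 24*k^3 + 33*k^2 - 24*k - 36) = 3*k^4 + 25*k^3 + 39*k^2 - 19*k - 36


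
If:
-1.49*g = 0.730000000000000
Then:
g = -0.49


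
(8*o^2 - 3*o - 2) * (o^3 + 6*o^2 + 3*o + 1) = 8*o^5 + 45*o^4 + 4*o^3 - 13*o^2 - 9*o - 2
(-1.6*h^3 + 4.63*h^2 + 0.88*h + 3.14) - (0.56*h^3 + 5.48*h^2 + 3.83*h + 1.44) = -2.16*h^3 - 0.850000000000001*h^2 - 2.95*h + 1.7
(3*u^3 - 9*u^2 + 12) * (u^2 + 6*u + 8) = 3*u^5 + 9*u^4 - 30*u^3 - 60*u^2 + 72*u + 96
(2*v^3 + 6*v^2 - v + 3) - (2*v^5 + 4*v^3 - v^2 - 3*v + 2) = -2*v^5 - 2*v^3 + 7*v^2 + 2*v + 1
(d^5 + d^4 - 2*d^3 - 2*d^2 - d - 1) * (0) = 0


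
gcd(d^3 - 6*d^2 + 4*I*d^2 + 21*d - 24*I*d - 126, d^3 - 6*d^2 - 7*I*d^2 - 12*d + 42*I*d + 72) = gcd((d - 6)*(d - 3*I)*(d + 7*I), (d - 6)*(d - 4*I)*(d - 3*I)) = d^2 + d*(-6 - 3*I) + 18*I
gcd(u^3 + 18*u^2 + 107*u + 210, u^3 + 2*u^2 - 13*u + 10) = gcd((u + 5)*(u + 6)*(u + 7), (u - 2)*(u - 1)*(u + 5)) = u + 5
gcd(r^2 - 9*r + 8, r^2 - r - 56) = r - 8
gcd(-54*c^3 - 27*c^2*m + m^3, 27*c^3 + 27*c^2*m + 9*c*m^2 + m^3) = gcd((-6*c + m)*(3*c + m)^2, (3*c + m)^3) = 9*c^2 + 6*c*m + m^2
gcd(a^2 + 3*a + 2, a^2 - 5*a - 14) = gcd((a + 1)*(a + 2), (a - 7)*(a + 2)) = a + 2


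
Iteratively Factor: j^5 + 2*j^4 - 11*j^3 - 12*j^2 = (j - 3)*(j^4 + 5*j^3 + 4*j^2) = j*(j - 3)*(j^3 + 5*j^2 + 4*j) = j*(j - 3)*(j + 1)*(j^2 + 4*j) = j*(j - 3)*(j + 1)*(j + 4)*(j)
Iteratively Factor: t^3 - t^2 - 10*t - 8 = (t + 2)*(t^2 - 3*t - 4) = (t + 1)*(t + 2)*(t - 4)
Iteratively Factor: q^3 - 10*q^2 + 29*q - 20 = (q - 1)*(q^2 - 9*q + 20) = (q - 4)*(q - 1)*(q - 5)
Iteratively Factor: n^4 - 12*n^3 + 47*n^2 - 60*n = (n - 4)*(n^3 - 8*n^2 + 15*n) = (n - 4)*(n - 3)*(n^2 - 5*n) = n*(n - 4)*(n - 3)*(n - 5)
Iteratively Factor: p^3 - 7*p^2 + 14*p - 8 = (p - 1)*(p^2 - 6*p + 8) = (p - 4)*(p - 1)*(p - 2)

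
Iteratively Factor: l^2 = (l)*(l)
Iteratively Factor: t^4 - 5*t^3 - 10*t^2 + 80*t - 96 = (t - 3)*(t^3 - 2*t^2 - 16*t + 32) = (t - 4)*(t - 3)*(t^2 + 2*t - 8) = (t - 4)*(t - 3)*(t + 4)*(t - 2)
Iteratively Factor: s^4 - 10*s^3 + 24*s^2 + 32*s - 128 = (s - 4)*(s^3 - 6*s^2 + 32) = (s - 4)*(s + 2)*(s^2 - 8*s + 16) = (s - 4)^2*(s + 2)*(s - 4)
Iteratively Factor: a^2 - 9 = (a - 3)*(a + 3)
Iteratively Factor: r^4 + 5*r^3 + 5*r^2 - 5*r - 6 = (r + 1)*(r^3 + 4*r^2 + r - 6) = (r + 1)*(r + 3)*(r^2 + r - 2) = (r + 1)*(r + 2)*(r + 3)*(r - 1)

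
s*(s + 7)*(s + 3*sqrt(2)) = s^3 + 3*sqrt(2)*s^2 + 7*s^2 + 21*sqrt(2)*s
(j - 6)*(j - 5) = j^2 - 11*j + 30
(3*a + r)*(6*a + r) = 18*a^2 + 9*a*r + r^2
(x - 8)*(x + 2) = x^2 - 6*x - 16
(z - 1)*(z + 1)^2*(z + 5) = z^4 + 6*z^3 + 4*z^2 - 6*z - 5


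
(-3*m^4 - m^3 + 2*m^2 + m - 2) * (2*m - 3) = -6*m^5 + 7*m^4 + 7*m^3 - 4*m^2 - 7*m + 6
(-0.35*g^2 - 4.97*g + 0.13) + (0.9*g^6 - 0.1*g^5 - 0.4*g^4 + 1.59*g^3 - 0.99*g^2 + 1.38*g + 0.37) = 0.9*g^6 - 0.1*g^5 - 0.4*g^4 + 1.59*g^3 - 1.34*g^2 - 3.59*g + 0.5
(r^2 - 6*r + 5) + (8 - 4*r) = r^2 - 10*r + 13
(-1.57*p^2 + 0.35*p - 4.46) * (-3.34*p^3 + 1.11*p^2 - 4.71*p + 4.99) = 5.2438*p^5 - 2.9117*p^4 + 22.6796*p^3 - 14.4334*p^2 + 22.7531*p - 22.2554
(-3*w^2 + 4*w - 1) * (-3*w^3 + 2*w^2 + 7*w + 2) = 9*w^5 - 18*w^4 - 10*w^3 + 20*w^2 + w - 2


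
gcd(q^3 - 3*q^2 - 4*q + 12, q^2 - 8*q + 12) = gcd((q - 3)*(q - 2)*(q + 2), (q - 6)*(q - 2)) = q - 2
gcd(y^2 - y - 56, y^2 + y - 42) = y + 7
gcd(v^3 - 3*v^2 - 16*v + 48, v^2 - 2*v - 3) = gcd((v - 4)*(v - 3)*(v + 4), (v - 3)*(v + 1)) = v - 3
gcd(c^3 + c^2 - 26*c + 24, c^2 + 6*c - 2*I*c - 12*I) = c + 6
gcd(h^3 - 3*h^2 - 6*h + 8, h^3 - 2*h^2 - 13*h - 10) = h + 2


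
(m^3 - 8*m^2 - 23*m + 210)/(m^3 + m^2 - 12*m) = (m^3 - 8*m^2 - 23*m + 210)/(m*(m^2 + m - 12))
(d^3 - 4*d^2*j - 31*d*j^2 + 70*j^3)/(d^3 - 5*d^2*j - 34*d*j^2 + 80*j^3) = (d - 7*j)/(d - 8*j)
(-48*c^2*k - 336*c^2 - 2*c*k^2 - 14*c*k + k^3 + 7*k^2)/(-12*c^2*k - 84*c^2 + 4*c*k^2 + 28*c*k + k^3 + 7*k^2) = (8*c - k)/(2*c - k)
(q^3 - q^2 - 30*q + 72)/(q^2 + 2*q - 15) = (q^2 + 2*q - 24)/(q + 5)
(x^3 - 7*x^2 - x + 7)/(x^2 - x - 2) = (x^2 - 8*x + 7)/(x - 2)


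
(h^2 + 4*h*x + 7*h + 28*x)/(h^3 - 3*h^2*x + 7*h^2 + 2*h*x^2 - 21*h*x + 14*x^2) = (h + 4*x)/(h^2 - 3*h*x + 2*x^2)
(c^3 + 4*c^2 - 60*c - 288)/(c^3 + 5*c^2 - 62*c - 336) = (c + 6)/(c + 7)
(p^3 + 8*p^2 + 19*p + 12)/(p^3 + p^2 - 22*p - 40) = (p^2 + 4*p + 3)/(p^2 - 3*p - 10)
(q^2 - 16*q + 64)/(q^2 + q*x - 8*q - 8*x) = (q - 8)/(q + x)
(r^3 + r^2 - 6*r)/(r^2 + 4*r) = (r^2 + r - 6)/(r + 4)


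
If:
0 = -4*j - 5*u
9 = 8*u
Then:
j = -45/32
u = 9/8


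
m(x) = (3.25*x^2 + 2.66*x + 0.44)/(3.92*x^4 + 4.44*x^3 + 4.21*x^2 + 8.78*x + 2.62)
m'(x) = (6.5*x + 2.66)/(3.92*x^4 + 4.44*x^3 + 4.21*x^2 + 8.78*x + 2.62) + (3.25*x^2 + 2.66*x + 0.44)*(-15.68*x^3 - 13.32*x^2 - 8.42*x - 8.78)/(3.92*x^4 + 4.44*x^3 + 4.21*x^2 + 8.78*x + 2.62)^2 = (-25.48*x^5 - 45.7116*x^4 - 30.52*x^3 + 11.4756*x^2 + 13.3252*x + 3.106)/(15.3664*x^8 + 34.8096*x^7 + 52.72*x^6 + 106.22*x^5 + 116.2313*x^4 + 97.1932*x^3 + 99.1488*x^2 + 46.0072*x + 6.8644)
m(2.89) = 0.08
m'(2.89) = -0.05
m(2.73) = 0.09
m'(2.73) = -0.05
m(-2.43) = 0.17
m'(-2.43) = 0.17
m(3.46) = 0.06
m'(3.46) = -0.03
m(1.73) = 0.17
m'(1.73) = -0.12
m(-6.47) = 0.02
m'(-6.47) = 0.01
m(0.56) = 0.29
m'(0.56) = 0.03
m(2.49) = 0.10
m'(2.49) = -0.06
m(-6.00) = 0.02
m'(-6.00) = 0.01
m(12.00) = 0.01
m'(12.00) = -0.00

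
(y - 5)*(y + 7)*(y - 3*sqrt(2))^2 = y^4 - 6*sqrt(2)*y^3 + 2*y^3 - 17*y^2 - 12*sqrt(2)*y^2 + 36*y + 210*sqrt(2)*y - 630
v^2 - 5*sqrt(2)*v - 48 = (v - 8*sqrt(2))*(v + 3*sqrt(2))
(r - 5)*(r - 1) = r^2 - 6*r + 5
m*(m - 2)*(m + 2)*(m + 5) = m^4 + 5*m^3 - 4*m^2 - 20*m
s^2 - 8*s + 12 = (s - 6)*(s - 2)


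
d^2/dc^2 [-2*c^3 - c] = -12*c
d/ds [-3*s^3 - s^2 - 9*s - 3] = -9*s^2 - 2*s - 9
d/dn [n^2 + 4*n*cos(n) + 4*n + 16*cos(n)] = -4*n*sin(n) + 2*n - 16*sin(n) + 4*cos(n) + 4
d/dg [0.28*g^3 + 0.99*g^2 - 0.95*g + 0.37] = 0.84*g^2 + 1.98*g - 0.95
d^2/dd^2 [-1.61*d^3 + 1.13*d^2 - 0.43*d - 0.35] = 2.26 - 9.66*d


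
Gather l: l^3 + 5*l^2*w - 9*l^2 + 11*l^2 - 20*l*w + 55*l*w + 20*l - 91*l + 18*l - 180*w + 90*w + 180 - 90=l^3 + l^2*(5*w + 2) + l*(35*w - 53) - 90*w + 90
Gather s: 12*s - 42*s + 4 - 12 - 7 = -30*s - 15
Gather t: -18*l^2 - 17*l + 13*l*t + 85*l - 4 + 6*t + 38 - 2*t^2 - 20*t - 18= -18*l^2 + 68*l - 2*t^2 + t*(13*l - 14) + 16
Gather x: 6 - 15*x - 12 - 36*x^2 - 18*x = -36*x^2 - 33*x - 6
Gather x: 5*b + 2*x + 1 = 5*b + 2*x + 1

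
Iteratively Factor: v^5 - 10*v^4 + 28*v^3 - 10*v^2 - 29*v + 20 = (v - 5)*(v^4 - 5*v^3 + 3*v^2 + 5*v - 4) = (v - 5)*(v - 4)*(v^3 - v^2 - v + 1) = (v - 5)*(v - 4)*(v + 1)*(v^2 - 2*v + 1) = (v - 5)*(v - 4)*(v - 1)*(v + 1)*(v - 1)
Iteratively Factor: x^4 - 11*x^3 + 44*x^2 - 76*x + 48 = (x - 4)*(x^3 - 7*x^2 + 16*x - 12) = (x - 4)*(x - 2)*(x^2 - 5*x + 6) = (x - 4)*(x - 3)*(x - 2)*(x - 2)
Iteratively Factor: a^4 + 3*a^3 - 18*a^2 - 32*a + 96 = (a - 3)*(a^3 + 6*a^2 - 32) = (a - 3)*(a + 4)*(a^2 + 2*a - 8) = (a - 3)*(a - 2)*(a + 4)*(a + 4)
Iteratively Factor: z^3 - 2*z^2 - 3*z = (z + 1)*(z^2 - 3*z) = (z - 3)*(z + 1)*(z)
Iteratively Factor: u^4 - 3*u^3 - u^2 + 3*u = (u + 1)*(u^3 - 4*u^2 + 3*u) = (u - 1)*(u + 1)*(u^2 - 3*u) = u*(u - 1)*(u + 1)*(u - 3)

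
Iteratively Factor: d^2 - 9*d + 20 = (d - 4)*(d - 5)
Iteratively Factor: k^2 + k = (k)*(k + 1)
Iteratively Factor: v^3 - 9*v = (v)*(v^2 - 9) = v*(v + 3)*(v - 3)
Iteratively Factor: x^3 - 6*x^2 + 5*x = (x - 5)*(x^2 - x) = (x - 5)*(x - 1)*(x)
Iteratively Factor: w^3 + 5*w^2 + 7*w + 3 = (w + 1)*(w^2 + 4*w + 3) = (w + 1)*(w + 3)*(w + 1)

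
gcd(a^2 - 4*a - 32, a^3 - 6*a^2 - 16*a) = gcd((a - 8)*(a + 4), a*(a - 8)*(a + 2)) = a - 8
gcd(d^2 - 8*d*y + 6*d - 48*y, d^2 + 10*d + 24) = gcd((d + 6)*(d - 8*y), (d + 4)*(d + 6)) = d + 6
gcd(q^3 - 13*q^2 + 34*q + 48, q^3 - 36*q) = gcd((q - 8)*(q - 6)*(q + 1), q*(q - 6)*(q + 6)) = q - 6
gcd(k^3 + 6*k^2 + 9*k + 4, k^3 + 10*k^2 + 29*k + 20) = k^2 + 5*k + 4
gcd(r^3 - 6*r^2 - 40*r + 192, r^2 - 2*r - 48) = r^2 - 2*r - 48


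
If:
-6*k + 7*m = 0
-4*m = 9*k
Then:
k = 0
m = 0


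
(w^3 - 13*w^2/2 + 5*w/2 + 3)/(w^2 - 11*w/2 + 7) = (2*w^3 - 13*w^2 + 5*w + 6)/(2*w^2 - 11*w + 14)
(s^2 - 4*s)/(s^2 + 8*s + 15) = s*(s - 4)/(s^2 + 8*s + 15)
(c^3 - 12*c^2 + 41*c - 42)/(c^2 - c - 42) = (c^2 - 5*c + 6)/(c + 6)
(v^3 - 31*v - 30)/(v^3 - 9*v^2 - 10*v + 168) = (v^2 + 6*v + 5)/(v^2 - 3*v - 28)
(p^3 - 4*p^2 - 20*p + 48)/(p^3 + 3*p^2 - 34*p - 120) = (p - 2)/(p + 5)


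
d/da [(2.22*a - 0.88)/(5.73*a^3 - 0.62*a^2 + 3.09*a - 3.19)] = (-25.4412*a^3 + 16.5036*a^2 - 1.0912*a - 4.3626)/(32.8329*a^6 - 7.1052*a^5 + 35.7958*a^4 - 40.389*a^3 + 13.5037*a^2 - 19.7142*a + 10.1761)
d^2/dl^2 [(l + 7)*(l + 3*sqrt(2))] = 2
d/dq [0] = 0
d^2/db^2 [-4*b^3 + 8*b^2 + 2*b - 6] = 16 - 24*b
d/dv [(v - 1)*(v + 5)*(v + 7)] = 3*v^2 + 22*v + 23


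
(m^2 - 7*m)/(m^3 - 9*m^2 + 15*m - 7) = m/(m^2 - 2*m + 1)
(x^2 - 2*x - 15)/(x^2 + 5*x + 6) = (x - 5)/(x + 2)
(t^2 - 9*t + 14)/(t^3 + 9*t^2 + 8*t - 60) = (t - 7)/(t^2 + 11*t + 30)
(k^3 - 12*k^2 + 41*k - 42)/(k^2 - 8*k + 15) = (k^2 - 9*k + 14)/(k - 5)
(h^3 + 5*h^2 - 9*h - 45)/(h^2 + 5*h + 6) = (h^2 + 2*h - 15)/(h + 2)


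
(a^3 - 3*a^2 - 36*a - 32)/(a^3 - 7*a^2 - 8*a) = (a + 4)/a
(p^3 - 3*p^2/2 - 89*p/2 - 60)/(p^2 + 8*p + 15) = (p^2 - 13*p/2 - 12)/(p + 3)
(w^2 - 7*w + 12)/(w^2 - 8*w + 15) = (w - 4)/(w - 5)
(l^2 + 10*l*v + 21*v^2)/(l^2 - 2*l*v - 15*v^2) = (-l - 7*v)/(-l + 5*v)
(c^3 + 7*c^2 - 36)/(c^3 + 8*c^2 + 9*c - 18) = (c - 2)/(c - 1)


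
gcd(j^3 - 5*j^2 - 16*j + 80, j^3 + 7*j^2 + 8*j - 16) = j + 4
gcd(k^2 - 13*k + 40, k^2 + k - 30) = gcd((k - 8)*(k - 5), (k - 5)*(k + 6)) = k - 5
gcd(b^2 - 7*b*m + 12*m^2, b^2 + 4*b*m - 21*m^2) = b - 3*m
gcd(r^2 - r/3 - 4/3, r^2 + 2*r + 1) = r + 1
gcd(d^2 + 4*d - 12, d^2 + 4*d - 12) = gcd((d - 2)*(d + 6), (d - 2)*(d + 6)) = d^2 + 4*d - 12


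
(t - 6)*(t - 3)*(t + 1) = t^3 - 8*t^2 + 9*t + 18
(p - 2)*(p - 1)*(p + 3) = p^3 - 7*p + 6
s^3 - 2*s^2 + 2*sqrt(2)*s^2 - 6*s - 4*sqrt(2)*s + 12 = (s - 2)*(s - sqrt(2))*(s + 3*sqrt(2))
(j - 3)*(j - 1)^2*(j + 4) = j^4 - j^3 - 13*j^2 + 25*j - 12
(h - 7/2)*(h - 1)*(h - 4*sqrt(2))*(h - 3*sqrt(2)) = h^4 - 7*sqrt(2)*h^3 - 9*h^3/2 + 55*h^2/2 + 63*sqrt(2)*h^2/2 - 108*h - 49*sqrt(2)*h/2 + 84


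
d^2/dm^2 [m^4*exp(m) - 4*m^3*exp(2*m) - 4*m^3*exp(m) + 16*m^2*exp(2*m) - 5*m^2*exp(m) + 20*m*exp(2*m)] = (m^4 - 16*m^3*exp(m) + 4*m^3 + 16*m^2*exp(m) - 17*m^2 + 184*m*exp(m) - 44*m + 112*exp(m) - 10)*exp(m)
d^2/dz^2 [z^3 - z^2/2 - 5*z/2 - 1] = 6*z - 1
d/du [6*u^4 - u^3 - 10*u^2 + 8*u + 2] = 24*u^3 - 3*u^2 - 20*u + 8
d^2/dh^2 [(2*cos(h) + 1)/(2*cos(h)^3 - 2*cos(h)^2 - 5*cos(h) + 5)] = (40*(1 - cos(h)^2)^2 + 32*cos(h)^6 + 44*cos(h)^5 - 244*cos(h)^3 - 96*cos(h)^2 + 215*cos(h) + 130)/((5 - 2*cos(h)^2)^3*(cos(h) - 1)^2)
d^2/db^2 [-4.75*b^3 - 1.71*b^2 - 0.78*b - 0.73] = -28.5*b - 3.42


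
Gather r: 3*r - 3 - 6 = 3*r - 9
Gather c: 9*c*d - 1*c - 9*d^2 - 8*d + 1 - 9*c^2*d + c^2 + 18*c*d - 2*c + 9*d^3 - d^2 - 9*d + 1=c^2*(1 - 9*d) + c*(27*d - 3) + 9*d^3 - 10*d^2 - 17*d + 2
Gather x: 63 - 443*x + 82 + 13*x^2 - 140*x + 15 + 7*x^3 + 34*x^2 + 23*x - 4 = 7*x^3 + 47*x^2 - 560*x + 156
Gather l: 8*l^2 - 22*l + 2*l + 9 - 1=8*l^2 - 20*l + 8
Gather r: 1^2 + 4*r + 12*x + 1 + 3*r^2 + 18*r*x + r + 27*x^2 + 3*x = 3*r^2 + r*(18*x + 5) + 27*x^2 + 15*x + 2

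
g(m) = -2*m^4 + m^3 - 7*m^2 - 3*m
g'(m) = -8*m^3 + 3*m^2 - 14*m - 3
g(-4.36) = -925.60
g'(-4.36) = 778.12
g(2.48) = -110.89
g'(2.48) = -141.29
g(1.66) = -34.88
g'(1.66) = -54.57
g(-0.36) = 0.09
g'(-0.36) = 2.80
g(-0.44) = -0.20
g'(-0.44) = 4.42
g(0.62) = -4.61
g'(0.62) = -12.43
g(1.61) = -32.24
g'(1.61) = -51.15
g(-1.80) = -44.11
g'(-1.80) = 78.58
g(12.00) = -40788.00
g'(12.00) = -13563.00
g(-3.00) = -243.00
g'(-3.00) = 282.00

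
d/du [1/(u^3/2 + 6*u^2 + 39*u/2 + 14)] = 6*(-u^2 - 8*u - 13)/(u^3 + 12*u^2 + 39*u + 28)^2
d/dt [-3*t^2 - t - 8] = -6*t - 1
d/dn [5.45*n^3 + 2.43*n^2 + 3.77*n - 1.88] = 16.35*n^2 + 4.86*n + 3.77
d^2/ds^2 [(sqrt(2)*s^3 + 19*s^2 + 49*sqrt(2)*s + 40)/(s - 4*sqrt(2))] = 2*(sqrt(2)*s^3 - 24*s^2 + 96*sqrt(2)*s + 1040)/(s^3 - 12*sqrt(2)*s^2 + 96*s - 128*sqrt(2))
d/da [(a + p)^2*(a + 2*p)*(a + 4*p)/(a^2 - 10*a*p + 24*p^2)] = 2*(a^5 - 11*a^4*p - 32*a^3*p^2 + 172*a^2*p^3 + 496*a*p^4 + 304*p^5)/(a^4 - 20*a^3*p + 148*a^2*p^2 - 480*a*p^3 + 576*p^4)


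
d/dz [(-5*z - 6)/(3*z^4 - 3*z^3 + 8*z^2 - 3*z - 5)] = (45*z^4 + 42*z^3 - 14*z^2 + 96*z + 7)/(9*z^8 - 18*z^7 + 57*z^6 - 66*z^5 + 52*z^4 - 18*z^3 - 71*z^2 + 30*z + 25)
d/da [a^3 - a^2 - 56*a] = 3*a^2 - 2*a - 56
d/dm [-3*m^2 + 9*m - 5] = 9 - 6*m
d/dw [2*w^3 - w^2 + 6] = 2*w*(3*w - 1)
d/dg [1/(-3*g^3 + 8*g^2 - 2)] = g*(9*g - 16)/(3*g^3 - 8*g^2 + 2)^2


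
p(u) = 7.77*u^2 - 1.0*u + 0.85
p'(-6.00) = -94.24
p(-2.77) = 63.24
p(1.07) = 8.68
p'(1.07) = 15.63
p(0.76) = 4.58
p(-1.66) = 23.92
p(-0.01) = 0.86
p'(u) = 15.54*u - 1.0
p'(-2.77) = -44.05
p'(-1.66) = -26.80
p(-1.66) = 23.92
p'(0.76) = 10.81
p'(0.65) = 9.10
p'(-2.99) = -47.46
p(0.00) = 0.85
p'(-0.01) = -1.16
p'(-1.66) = -26.80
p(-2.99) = 73.30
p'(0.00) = -1.00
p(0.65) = 3.48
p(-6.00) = 286.57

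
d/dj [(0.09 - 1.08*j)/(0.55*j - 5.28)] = (3.109095*j - 29.847312)/(0.55*j - 5.28)^3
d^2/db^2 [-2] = 0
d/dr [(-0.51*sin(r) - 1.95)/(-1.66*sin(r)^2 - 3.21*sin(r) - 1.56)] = (-6.474*sin(r) + 0.4233*cos(2*r) - 5.8872)*cos(r)/(1.66*sin(r)^2 + 3.21*sin(r) + 1.56)^2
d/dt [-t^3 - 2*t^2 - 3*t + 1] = -3*t^2 - 4*t - 3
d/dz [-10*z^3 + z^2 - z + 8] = -30*z^2 + 2*z - 1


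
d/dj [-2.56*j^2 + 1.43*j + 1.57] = 1.43 - 5.12*j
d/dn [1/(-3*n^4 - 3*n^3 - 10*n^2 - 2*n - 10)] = (12*n^3 + 9*n^2 + 20*n + 2)/(3*n^4 + 3*n^3 + 10*n^2 + 2*n + 10)^2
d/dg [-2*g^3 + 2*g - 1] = 2 - 6*g^2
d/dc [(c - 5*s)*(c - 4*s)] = 2*c - 9*s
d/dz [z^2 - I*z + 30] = 2*z - I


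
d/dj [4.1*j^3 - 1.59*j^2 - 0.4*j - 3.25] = 12.3*j^2 - 3.18*j - 0.4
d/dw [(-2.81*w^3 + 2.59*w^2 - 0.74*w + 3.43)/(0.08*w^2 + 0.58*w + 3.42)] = (-0.2248*w^4 - 3.2596*w^3 - 27.2692*w^2 + 17.1668*w - 4.5202)/(0.0064*w^4 + 0.0928*w^3 + 0.8836*w^2 + 3.9672*w + 11.6964)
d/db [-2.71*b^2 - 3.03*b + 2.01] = -5.42*b - 3.03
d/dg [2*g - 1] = 2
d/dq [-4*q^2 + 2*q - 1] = 2 - 8*q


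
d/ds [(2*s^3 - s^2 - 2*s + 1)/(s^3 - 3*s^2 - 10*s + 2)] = (-5*s^4 - 36*s^3 + 13*s^2 + 2*s + 6)/(s^6 - 6*s^5 - 11*s^4 + 64*s^3 + 88*s^2 - 40*s + 4)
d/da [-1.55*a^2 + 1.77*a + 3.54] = 1.77 - 3.1*a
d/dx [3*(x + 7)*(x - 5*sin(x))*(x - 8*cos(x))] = 3*(x + 7)*(x - 5*sin(x))*(8*sin(x) + 1) - 3*(x + 7)*(x - 8*cos(x))*(5*cos(x) - 1) + 3*(x - 5*sin(x))*(x - 8*cos(x))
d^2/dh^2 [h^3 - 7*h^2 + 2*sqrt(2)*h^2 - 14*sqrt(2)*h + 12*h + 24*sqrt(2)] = 6*h - 14 + 4*sqrt(2)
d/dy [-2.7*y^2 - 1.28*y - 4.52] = -5.4*y - 1.28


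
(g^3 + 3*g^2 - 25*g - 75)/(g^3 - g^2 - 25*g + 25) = (g + 3)/(g - 1)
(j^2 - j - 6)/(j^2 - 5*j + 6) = (j + 2)/(j - 2)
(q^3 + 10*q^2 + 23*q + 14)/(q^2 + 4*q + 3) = (q^2 + 9*q + 14)/(q + 3)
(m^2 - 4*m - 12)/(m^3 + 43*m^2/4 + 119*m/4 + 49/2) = 4*(m - 6)/(4*m^2 + 35*m + 49)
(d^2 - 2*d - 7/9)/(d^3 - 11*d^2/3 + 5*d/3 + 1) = (d - 7/3)/(d^2 - 4*d + 3)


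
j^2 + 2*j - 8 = (j - 2)*(j + 4)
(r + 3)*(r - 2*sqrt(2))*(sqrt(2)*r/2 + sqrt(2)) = sqrt(2)*r^3/2 - 2*r^2 + 5*sqrt(2)*r^2/2 - 10*r + 3*sqrt(2)*r - 12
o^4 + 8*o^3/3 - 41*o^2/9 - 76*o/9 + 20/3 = (o - 5/3)*(o - 2/3)*(o + 2)*(o + 3)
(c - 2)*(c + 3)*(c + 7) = c^3 + 8*c^2 + c - 42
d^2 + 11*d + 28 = (d + 4)*(d + 7)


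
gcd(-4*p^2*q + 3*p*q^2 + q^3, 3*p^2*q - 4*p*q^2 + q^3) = p*q - q^2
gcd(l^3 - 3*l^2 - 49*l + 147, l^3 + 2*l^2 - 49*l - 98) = l^2 - 49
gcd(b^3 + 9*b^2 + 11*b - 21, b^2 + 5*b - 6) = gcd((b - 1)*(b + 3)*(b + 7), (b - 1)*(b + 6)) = b - 1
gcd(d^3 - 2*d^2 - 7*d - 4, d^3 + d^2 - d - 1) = d^2 + 2*d + 1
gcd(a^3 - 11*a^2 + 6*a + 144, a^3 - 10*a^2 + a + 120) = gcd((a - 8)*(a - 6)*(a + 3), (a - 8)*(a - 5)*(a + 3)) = a^2 - 5*a - 24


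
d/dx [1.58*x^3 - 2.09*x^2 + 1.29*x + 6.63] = 4.74*x^2 - 4.18*x + 1.29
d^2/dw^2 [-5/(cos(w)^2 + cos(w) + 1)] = 5*(4*sin(w)^4 + sin(w)^2 - 19*cos(w)/4 + 3*cos(3*w)/4 - 5)/(-sin(w)^2 + cos(w) + 2)^3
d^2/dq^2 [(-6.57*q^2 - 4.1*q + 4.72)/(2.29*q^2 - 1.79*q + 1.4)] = (-96.863794*q^3 + 274.893432*q^2 - 37.218912*q - 46.321536)/(12.008989*q^6 - 28.160817*q^5 + 44.037387*q^4 - 40.167779*q^3 + 26.92242*q^2 - 10.5252*q + 2.744)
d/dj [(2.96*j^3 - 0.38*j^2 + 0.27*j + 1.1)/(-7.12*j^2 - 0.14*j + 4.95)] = (-21.0752*j^4 - 0.8288*j^3 + 45.9316*j^2 + 11.902*j + 1.4905)/(50.6944*j^4 + 1.9936*j^3 - 70.4684*j^2 - 1.386*j + 24.5025)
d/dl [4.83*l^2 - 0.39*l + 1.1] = 9.66*l - 0.39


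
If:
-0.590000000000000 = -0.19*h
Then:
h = 3.11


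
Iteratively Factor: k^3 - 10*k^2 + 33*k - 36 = (k - 3)*(k^2 - 7*k + 12) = (k - 3)^2*(k - 4)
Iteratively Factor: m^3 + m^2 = (m)*(m^2 + m) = m^2*(m + 1)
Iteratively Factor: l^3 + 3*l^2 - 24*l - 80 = (l - 5)*(l^2 + 8*l + 16) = (l - 5)*(l + 4)*(l + 4)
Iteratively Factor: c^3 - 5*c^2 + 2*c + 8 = (c - 4)*(c^2 - c - 2) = (c - 4)*(c + 1)*(c - 2)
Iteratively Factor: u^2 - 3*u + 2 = (u - 1)*(u - 2)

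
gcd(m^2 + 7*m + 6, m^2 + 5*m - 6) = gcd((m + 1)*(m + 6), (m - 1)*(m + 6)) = m + 6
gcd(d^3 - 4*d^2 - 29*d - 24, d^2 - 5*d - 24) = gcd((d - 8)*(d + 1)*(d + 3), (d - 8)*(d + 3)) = d^2 - 5*d - 24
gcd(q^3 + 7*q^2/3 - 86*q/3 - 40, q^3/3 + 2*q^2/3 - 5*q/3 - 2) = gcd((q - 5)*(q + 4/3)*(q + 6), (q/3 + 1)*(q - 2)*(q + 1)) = 1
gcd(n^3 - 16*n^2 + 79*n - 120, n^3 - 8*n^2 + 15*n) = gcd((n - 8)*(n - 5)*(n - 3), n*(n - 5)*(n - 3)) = n^2 - 8*n + 15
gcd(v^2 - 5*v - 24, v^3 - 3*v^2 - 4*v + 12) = 1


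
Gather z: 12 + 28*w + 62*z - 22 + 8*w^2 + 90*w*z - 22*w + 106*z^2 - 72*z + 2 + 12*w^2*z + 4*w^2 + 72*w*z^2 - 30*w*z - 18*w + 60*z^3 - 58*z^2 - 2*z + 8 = 12*w^2 - 12*w + 60*z^3 + z^2*(72*w + 48) + z*(12*w^2 + 60*w - 12)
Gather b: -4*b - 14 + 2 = -4*b - 12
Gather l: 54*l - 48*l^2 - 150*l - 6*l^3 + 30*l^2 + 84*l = -6*l^3 - 18*l^2 - 12*l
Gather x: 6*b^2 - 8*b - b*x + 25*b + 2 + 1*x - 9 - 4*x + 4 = 6*b^2 + 17*b + x*(-b - 3) - 3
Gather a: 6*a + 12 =6*a + 12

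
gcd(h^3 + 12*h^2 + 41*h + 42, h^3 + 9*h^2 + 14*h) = h^2 + 9*h + 14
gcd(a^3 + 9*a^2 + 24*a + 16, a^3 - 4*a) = 1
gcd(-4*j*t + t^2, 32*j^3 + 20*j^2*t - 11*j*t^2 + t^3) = -4*j + t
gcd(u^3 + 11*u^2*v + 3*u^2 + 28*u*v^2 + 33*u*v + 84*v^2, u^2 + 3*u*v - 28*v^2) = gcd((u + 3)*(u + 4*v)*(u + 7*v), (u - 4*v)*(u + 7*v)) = u + 7*v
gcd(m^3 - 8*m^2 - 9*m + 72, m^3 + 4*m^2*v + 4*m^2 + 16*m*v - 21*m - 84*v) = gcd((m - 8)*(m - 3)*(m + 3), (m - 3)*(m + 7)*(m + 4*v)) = m - 3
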